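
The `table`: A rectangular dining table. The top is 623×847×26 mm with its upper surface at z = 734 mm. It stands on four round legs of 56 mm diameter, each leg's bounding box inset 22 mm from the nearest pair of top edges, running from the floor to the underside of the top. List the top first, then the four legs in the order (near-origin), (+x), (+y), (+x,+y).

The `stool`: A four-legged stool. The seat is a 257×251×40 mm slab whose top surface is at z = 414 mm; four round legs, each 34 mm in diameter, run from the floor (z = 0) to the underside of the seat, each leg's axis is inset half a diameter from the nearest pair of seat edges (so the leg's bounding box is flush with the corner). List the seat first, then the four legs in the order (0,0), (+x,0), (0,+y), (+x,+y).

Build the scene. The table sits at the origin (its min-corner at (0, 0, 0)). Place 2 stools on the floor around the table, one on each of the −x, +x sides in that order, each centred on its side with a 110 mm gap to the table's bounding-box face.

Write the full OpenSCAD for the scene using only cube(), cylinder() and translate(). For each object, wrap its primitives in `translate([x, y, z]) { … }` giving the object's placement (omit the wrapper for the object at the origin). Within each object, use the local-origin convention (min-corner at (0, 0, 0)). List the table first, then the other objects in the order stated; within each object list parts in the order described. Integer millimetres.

translate([0, 0, 708]) cube([623, 847, 26]);
translate([50, 50, 0]) cylinder(h = 708, r = 28);
translate([573, 50, 0]) cylinder(h = 708, r = 28);
translate([50, 797, 0]) cylinder(h = 708, r = 28);
translate([573, 797, 0]) cylinder(h = 708, r = 28);
translate([-367, 298, 0]) {
  translate([0, 0, 374]) cube([257, 251, 40]);
  translate([17, 17, 0]) cylinder(h = 374, r = 17);
  translate([240, 17, 0]) cylinder(h = 374, r = 17);
  translate([17, 234, 0]) cylinder(h = 374, r = 17);
  translate([240, 234, 0]) cylinder(h = 374, r = 17);
}
translate([733, 298, 0]) {
  translate([0, 0, 374]) cube([257, 251, 40]);
  translate([17, 17, 0]) cylinder(h = 374, r = 17);
  translate([240, 17, 0]) cylinder(h = 374, r = 17);
  translate([17, 234, 0]) cylinder(h = 374, r = 17);
  translate([240, 234, 0]) cylinder(h = 374, r = 17);
}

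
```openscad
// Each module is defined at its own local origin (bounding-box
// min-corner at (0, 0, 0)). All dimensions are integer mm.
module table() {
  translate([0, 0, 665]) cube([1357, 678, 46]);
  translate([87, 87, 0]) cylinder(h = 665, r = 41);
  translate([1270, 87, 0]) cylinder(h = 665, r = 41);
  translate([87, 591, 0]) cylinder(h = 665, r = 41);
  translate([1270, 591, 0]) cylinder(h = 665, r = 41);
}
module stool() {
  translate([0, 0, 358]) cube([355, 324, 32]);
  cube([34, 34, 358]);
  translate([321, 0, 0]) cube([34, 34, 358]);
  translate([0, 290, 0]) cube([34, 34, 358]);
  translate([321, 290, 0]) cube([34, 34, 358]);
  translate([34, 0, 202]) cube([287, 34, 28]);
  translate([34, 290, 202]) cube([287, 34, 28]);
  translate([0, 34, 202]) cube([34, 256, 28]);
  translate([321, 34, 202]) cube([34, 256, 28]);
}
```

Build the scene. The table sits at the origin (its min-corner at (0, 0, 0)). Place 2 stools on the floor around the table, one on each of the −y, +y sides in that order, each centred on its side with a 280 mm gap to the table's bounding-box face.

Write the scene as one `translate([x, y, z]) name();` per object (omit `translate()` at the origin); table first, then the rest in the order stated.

table();
translate([501, -604, 0]) stool();
translate([501, 958, 0]) stool();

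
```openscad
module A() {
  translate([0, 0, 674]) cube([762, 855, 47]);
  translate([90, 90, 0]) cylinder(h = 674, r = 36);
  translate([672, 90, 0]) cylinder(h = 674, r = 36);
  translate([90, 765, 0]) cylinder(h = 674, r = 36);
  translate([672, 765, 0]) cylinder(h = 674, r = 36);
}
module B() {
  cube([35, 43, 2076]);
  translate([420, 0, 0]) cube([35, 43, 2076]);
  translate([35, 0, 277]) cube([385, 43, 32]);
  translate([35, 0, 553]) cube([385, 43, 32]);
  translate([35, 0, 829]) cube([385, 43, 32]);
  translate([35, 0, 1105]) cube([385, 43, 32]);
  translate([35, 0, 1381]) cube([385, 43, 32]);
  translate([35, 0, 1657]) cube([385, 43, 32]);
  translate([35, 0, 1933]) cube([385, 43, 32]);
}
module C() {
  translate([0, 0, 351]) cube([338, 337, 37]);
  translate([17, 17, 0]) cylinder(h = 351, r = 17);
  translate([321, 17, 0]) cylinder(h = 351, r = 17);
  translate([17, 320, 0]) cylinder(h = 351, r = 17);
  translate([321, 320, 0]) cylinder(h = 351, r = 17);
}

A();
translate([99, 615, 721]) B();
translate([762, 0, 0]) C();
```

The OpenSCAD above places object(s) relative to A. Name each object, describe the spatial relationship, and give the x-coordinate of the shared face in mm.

The table's +x face and the stool's −x face are both at x = 762 mm.

A is a table. B is a ladder. C is a stool. The ladder is on top of the table. The stool is against the table's +x side, with their −y faces flush. The x-coordinate of the shared face is 762 mm.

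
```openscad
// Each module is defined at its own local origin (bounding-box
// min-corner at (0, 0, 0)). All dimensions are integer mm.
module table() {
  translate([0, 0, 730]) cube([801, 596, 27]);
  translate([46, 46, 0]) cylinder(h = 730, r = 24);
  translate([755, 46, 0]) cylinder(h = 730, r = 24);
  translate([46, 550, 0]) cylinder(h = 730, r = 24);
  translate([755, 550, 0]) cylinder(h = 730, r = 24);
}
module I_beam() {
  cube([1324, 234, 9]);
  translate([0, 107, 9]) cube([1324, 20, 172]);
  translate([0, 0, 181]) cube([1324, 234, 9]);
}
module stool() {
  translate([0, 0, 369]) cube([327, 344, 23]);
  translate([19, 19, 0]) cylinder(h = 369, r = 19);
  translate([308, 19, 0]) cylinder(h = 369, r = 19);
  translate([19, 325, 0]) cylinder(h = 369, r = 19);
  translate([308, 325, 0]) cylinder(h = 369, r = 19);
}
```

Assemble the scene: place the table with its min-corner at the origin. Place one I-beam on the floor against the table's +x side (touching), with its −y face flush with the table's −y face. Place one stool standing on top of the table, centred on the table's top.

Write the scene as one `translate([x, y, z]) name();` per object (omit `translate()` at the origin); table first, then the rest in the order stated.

table();
translate([801, 0, 0]) I_beam();
translate([237, 126, 757]) stool();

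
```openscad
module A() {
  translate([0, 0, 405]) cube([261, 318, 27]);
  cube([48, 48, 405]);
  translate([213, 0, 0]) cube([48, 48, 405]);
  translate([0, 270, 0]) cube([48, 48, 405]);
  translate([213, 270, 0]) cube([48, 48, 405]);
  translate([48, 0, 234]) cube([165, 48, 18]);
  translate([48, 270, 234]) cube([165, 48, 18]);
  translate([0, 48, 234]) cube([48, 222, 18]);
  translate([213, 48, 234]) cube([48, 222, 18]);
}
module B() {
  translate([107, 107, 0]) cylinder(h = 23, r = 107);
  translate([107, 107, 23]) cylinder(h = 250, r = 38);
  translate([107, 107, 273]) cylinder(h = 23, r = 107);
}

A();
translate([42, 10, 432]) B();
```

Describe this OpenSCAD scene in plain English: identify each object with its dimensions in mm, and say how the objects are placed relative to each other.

A is a four-legged stool. The seat is 261×318 mm, 27 mm thick, top at z = 432 mm. It stands on four square legs, each 48×48 mm in cross-section, from z = 0 to the seat underside, each flush with a corner of the seat. Four stretchers, 48 mm wide and 18 mm tall, connect adjacent legs with their undersides at z = 234 mm, each running between the inner faces of the legs it joins and aligned with the legs' outer faces on the other axis.

B is a spool: two coaxial disc flanges of radius 107 mm and thickness 23 mm, joined by a core cylinder of radius 38 mm and height 250 mm. The lower flange rests on z = 0 and the three cylinders share a vertical axis.

The spool is on top of the stool.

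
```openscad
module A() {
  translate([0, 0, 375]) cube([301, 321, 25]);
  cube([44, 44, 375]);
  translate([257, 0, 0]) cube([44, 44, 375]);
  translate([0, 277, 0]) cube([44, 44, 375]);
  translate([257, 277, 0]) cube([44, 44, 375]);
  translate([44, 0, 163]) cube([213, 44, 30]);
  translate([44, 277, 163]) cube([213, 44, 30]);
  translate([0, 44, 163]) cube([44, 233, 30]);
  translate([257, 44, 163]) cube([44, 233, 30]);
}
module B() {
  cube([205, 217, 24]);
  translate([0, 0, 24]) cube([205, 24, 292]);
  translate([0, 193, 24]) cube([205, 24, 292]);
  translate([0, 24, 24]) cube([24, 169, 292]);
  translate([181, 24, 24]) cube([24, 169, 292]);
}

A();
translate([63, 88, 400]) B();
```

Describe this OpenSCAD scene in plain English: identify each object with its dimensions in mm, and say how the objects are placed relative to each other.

A is a four-legged stool. The seat is 301×321 mm, 25 mm thick, top at z = 400 mm. It stands on four square legs, each 44×44 mm in cross-section, from z = 0 to the seat underside, each flush with a corner of the seat. Four stretchers, 44 mm wide and 30 mm tall, connect adjacent legs with their undersides at z = 163 mm, each running between the inner faces of the legs it joins and aligned with the legs' outer faces on the other axis.

B is an open storage box with external size 205×217×316 mm and wall thickness 24 mm (the base is also 24 mm thick). The base covers the whole footprint; the four walls stand on the base, with the y-facing walls full-width and the x-facing walls fitting between their inner faces.

The open box is on top of the stool.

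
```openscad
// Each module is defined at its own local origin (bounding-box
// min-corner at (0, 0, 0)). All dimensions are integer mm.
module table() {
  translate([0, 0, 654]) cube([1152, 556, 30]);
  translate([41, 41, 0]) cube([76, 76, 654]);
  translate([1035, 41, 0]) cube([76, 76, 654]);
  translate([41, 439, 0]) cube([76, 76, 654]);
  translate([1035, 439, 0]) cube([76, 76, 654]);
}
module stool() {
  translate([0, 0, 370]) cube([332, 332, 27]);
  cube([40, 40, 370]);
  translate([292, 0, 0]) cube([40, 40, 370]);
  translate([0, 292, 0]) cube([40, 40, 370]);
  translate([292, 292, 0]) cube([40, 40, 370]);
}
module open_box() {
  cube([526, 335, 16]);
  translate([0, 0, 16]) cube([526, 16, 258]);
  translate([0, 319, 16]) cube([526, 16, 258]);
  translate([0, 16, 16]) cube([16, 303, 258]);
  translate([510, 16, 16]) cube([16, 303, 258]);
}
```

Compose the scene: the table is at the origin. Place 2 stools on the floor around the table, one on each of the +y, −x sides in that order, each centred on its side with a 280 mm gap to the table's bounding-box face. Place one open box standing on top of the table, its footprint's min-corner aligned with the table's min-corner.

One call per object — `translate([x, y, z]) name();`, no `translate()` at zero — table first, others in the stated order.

table();
translate([410, 836, 0]) stool();
translate([-612, 112, 0]) stool();
translate([0, 0, 684]) open_box();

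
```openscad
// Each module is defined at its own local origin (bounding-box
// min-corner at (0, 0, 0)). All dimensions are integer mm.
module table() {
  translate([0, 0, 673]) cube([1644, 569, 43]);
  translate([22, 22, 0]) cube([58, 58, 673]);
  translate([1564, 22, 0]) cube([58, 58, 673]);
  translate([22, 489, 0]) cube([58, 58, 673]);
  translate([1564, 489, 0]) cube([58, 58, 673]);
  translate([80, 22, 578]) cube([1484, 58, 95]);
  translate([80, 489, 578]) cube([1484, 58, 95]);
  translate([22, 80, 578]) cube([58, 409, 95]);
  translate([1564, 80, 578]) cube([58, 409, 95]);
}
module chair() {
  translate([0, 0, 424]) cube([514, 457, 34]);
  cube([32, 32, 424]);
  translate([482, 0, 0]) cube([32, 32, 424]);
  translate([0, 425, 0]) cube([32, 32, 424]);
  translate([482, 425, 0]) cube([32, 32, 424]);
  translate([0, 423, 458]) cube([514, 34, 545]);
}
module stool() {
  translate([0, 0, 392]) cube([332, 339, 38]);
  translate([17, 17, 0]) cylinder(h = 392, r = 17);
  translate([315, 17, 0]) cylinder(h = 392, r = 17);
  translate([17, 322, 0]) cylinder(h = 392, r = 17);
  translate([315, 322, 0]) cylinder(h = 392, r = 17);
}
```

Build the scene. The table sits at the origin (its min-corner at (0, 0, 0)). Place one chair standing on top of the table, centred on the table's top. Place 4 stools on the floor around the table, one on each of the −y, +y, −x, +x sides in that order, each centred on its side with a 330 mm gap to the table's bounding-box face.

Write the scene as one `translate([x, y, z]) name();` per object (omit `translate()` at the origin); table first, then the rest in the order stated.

table();
translate([565, 56, 716]) chair();
translate([656, -669, 0]) stool();
translate([656, 899, 0]) stool();
translate([-662, 115, 0]) stool();
translate([1974, 115, 0]) stool();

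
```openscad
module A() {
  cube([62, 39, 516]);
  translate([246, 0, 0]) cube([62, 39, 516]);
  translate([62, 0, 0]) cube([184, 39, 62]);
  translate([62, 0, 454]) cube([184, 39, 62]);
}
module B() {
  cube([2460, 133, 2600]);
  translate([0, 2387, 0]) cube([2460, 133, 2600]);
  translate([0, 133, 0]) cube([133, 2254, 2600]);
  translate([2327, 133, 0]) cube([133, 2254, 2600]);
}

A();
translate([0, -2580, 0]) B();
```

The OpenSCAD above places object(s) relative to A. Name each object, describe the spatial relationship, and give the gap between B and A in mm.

The house frame's nearest face is 60 mm from the picture frame's −y face.

A is a picture frame. B is a house frame. The house frame is on the floor beside the picture frame on its −y side. The gap between the house frame and the picture frame is 60 mm.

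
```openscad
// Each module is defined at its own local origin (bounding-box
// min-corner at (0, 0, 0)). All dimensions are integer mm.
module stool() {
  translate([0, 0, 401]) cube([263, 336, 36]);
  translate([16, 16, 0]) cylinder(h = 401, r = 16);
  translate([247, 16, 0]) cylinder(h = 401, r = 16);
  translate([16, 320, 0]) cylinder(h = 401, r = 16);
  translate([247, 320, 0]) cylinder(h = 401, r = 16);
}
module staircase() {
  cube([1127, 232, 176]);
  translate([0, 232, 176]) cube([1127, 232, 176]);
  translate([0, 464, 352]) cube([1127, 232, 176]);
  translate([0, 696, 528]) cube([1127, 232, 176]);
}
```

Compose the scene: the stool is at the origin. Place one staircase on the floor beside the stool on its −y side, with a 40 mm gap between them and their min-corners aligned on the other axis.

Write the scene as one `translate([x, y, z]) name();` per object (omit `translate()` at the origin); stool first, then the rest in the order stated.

stool();
translate([0, -968, 0]) staircase();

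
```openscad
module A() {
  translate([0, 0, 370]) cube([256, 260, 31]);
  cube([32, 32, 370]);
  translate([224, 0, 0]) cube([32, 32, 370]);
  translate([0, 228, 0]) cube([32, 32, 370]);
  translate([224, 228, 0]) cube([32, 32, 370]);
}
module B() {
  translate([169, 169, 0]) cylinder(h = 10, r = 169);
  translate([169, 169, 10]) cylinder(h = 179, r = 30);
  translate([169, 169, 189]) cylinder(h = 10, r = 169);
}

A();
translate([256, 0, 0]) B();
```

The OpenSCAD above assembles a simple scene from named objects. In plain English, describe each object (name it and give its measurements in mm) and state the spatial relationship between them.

A is a four-legged stool. The seat is a 256×260×31 mm slab whose top surface is at z = 401 mm; four square legs, each 32×32 mm in cross-section, run from the floor (z = 0) to the underside of the seat, each flush with a corner of the seat.

B is a spool: two coaxial disc flanges of radius 169 mm and thickness 10 mm, joined by a core cylinder of radius 30 mm and height 179 mm. The lower flange rests on z = 0 and the three cylinders share a vertical axis.

The spool is against the stool's +x side, with their −y faces flush.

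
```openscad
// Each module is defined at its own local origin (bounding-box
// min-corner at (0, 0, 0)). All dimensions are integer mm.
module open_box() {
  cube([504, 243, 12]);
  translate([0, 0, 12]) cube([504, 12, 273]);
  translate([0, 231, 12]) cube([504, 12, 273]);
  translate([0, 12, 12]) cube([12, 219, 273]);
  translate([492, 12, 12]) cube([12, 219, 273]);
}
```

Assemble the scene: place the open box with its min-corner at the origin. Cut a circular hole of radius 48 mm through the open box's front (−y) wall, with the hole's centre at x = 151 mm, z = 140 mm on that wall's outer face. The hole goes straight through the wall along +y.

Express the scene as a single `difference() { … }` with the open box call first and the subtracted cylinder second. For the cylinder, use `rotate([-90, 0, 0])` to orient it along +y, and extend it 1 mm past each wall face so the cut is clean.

difference() {
  open_box();
  translate([151, -1, 140]) rotate([-90, 0, 0]) cylinder(h = 14, r = 48);
}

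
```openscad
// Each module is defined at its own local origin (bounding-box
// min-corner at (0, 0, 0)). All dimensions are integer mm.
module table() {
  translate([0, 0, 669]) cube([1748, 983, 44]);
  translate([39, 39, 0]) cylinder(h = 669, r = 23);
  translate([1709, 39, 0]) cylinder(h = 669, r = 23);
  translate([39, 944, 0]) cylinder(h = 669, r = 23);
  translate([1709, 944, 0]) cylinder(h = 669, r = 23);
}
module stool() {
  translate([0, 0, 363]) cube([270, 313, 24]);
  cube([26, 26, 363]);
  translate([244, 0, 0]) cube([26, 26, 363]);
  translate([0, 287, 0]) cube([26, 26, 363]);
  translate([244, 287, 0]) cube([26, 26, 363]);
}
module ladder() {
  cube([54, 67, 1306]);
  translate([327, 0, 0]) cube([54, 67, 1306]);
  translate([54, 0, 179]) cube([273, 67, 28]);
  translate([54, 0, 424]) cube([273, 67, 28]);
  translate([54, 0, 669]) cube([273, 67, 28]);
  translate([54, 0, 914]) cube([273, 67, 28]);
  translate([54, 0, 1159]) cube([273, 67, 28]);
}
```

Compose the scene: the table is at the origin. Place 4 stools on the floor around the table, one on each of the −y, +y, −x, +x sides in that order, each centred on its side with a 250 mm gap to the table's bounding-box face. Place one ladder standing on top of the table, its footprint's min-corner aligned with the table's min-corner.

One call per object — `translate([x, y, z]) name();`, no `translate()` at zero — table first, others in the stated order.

table();
translate([739, -563, 0]) stool();
translate([739, 1233, 0]) stool();
translate([-520, 335, 0]) stool();
translate([1998, 335, 0]) stool();
translate([0, 0, 713]) ladder();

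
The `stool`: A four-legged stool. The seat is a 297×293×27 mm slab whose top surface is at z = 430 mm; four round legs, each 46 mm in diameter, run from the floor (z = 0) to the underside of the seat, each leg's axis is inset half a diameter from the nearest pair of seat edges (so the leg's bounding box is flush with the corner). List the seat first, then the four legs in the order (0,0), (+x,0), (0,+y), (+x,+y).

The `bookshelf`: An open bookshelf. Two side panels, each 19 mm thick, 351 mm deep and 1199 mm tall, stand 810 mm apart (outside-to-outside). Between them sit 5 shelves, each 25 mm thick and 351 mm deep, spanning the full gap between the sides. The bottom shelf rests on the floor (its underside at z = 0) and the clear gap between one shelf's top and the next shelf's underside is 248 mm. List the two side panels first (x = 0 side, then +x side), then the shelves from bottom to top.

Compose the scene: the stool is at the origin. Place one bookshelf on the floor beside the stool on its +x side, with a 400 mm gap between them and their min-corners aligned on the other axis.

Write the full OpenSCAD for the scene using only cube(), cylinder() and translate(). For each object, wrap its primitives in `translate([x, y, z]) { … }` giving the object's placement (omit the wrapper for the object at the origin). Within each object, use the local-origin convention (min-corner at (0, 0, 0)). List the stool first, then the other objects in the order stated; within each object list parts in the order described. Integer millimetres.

translate([0, 0, 403]) cube([297, 293, 27]);
translate([23, 23, 0]) cylinder(h = 403, r = 23);
translate([274, 23, 0]) cylinder(h = 403, r = 23);
translate([23, 270, 0]) cylinder(h = 403, r = 23);
translate([274, 270, 0]) cylinder(h = 403, r = 23);
translate([697, 0, 0]) {
  cube([19, 351, 1199]);
  translate([791, 0, 0]) cube([19, 351, 1199]);
  translate([19, 0, 0]) cube([772, 351, 25]);
  translate([19, 0, 273]) cube([772, 351, 25]);
  translate([19, 0, 546]) cube([772, 351, 25]);
  translate([19, 0, 819]) cube([772, 351, 25]);
  translate([19, 0, 1092]) cube([772, 351, 25]);
}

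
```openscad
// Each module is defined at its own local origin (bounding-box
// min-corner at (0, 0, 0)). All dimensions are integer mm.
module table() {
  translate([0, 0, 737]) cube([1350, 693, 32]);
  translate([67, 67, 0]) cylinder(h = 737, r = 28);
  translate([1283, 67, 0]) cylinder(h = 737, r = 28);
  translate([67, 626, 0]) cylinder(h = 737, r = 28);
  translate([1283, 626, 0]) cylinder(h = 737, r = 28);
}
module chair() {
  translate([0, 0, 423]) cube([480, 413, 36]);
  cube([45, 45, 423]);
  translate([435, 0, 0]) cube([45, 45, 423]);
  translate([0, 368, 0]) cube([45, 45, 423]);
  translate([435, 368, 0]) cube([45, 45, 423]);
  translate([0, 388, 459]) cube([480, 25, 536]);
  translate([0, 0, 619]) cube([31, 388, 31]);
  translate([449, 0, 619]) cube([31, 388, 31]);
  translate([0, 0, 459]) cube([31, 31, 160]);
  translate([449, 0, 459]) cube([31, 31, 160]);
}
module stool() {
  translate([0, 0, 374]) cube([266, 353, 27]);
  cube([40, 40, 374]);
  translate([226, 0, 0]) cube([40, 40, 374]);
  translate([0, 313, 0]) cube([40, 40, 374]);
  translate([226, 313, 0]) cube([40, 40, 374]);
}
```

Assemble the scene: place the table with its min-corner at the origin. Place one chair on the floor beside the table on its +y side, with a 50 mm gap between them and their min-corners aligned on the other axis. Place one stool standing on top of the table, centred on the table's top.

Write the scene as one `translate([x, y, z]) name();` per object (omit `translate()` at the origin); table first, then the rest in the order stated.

table();
translate([0, 743, 0]) chair();
translate([542, 170, 769]) stool();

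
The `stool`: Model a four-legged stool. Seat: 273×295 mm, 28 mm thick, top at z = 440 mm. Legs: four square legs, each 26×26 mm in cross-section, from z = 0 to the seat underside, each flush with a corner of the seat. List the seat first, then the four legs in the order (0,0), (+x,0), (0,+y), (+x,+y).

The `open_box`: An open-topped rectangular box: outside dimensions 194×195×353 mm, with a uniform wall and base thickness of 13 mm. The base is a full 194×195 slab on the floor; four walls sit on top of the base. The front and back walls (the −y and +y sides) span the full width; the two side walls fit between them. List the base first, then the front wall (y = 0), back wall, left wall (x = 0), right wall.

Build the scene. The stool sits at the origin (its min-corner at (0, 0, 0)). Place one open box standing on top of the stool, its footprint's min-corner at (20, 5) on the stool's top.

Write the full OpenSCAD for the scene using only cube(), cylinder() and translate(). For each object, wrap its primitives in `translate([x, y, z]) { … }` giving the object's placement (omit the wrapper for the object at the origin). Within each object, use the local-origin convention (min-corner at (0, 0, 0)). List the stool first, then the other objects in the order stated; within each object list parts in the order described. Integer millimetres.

translate([0, 0, 412]) cube([273, 295, 28]);
cube([26, 26, 412]);
translate([247, 0, 0]) cube([26, 26, 412]);
translate([0, 269, 0]) cube([26, 26, 412]);
translate([247, 269, 0]) cube([26, 26, 412]);
translate([20, 5, 440]) {
  cube([194, 195, 13]);
  translate([0, 0, 13]) cube([194, 13, 340]);
  translate([0, 182, 13]) cube([194, 13, 340]);
  translate([0, 13, 13]) cube([13, 169, 340]);
  translate([181, 13, 13]) cube([13, 169, 340]);
}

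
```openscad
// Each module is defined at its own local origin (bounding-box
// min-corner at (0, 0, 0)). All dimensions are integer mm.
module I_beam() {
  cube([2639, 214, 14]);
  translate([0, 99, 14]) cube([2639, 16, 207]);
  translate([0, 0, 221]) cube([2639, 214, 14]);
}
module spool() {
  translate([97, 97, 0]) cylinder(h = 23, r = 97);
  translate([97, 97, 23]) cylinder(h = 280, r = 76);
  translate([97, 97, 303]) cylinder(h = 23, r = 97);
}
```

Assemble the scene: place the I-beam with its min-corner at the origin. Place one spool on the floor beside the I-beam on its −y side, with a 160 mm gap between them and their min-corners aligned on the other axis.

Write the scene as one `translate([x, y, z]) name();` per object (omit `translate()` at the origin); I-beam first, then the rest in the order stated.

I_beam();
translate([0, -354, 0]) spool();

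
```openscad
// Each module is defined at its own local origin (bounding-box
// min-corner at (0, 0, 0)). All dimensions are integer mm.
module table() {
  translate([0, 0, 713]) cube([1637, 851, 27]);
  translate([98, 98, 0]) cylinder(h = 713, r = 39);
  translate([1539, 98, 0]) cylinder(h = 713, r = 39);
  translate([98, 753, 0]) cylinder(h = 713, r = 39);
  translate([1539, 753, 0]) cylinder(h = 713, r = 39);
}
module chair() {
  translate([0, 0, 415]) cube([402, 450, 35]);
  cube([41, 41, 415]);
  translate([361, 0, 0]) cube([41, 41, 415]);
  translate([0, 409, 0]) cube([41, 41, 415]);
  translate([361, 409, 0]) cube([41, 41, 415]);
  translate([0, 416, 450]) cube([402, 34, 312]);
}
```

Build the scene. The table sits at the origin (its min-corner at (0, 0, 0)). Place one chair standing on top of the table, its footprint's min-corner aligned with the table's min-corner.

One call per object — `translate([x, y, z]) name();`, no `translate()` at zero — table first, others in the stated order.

table();
translate([0, 0, 740]) chair();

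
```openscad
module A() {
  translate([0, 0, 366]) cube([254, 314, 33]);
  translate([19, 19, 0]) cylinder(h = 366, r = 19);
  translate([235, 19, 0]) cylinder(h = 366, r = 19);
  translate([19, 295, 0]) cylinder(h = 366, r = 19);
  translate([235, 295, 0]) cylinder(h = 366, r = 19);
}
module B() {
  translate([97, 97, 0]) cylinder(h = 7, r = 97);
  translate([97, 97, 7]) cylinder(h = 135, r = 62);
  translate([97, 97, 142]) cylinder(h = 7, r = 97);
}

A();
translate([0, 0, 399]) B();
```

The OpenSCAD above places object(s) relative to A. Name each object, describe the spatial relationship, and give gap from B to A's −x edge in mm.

A is a stool. B is a spool. The spool is on top of the stool. The gap from the spool to the stool's −x edge is 0 mm.

The spool's min-x is at 0; the stool's min-x is 0; gap = 0 mm.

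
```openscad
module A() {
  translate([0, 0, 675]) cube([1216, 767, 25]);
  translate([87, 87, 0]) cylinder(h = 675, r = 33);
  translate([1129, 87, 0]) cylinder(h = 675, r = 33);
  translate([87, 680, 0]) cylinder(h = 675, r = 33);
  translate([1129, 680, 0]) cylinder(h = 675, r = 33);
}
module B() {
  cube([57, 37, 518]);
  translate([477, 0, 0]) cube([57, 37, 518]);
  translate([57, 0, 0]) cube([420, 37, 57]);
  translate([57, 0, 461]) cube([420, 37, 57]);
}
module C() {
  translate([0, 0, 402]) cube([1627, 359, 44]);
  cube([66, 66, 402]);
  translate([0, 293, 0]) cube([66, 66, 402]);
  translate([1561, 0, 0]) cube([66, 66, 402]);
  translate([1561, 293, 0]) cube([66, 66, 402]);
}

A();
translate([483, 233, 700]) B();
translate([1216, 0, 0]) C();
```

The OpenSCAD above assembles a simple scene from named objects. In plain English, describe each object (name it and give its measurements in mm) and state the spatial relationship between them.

A is a rectangular dining table. The top is 1216×767×25 mm with its upper surface at z = 700 mm. It stands on four round legs of 66 mm diameter, each leg's bounding box inset 54 mm from the nearest pair of top edges, running from the floor to the underside of the top.

B is a rectangular picture frame lying in the x–z plane (depth along y). The opening is 420 mm wide (x) by 404 mm tall (z), surrounded by a border 57 mm wide on all four sides. The frame is 37 mm deep and is made of two full-height vertical stiles with two horizontal rails fitted between them.

C is a bench: a 1627×359 mm seat slab, 44 mm thick, top at z = 446 mm, on four 66×66 mm square legs flush with the seat corners and standing on z = 0.

The picture frame is on top of the table. The bench is against the table's +x side, with their −y faces flush.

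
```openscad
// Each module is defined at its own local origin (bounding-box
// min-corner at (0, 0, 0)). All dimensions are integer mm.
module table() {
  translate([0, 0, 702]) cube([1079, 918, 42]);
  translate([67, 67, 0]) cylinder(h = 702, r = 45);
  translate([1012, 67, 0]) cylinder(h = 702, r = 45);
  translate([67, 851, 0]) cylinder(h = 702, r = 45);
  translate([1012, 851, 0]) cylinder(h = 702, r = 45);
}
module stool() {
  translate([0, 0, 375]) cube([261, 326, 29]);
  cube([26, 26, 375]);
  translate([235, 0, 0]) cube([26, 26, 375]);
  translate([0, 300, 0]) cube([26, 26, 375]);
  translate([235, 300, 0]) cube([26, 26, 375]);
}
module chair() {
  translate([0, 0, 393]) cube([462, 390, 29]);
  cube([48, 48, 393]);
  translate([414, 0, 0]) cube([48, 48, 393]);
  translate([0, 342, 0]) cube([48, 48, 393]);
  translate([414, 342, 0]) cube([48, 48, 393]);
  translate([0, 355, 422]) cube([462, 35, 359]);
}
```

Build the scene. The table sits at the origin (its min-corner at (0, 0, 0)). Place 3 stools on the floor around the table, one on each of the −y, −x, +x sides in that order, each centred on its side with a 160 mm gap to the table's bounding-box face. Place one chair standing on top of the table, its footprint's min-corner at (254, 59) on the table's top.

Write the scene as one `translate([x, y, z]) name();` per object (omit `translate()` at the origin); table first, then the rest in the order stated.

table();
translate([409, -486, 0]) stool();
translate([-421, 296, 0]) stool();
translate([1239, 296, 0]) stool();
translate([254, 59, 744]) chair();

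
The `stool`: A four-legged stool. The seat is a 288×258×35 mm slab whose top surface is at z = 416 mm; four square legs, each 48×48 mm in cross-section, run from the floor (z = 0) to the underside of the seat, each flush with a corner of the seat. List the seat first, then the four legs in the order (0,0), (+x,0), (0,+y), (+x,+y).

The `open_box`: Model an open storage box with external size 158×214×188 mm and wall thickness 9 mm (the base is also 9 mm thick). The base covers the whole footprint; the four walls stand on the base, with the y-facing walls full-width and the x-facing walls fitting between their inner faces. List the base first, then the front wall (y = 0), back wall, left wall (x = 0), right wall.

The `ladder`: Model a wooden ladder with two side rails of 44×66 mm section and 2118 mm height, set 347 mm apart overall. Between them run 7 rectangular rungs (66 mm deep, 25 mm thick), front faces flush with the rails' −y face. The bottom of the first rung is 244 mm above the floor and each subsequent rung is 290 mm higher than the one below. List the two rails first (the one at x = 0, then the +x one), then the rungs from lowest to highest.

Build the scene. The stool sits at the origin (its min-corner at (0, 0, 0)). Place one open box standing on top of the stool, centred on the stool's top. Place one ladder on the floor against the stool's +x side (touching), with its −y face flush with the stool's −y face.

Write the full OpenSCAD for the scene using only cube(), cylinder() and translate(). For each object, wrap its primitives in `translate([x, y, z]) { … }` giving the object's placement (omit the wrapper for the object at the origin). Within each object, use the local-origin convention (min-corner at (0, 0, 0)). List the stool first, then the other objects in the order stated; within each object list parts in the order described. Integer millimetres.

translate([0, 0, 381]) cube([288, 258, 35]);
cube([48, 48, 381]);
translate([240, 0, 0]) cube([48, 48, 381]);
translate([0, 210, 0]) cube([48, 48, 381]);
translate([240, 210, 0]) cube([48, 48, 381]);
translate([65, 22, 416]) {
  cube([158, 214, 9]);
  translate([0, 0, 9]) cube([158, 9, 179]);
  translate([0, 205, 9]) cube([158, 9, 179]);
  translate([0, 9, 9]) cube([9, 196, 179]);
  translate([149, 9, 9]) cube([9, 196, 179]);
}
translate([288, 0, 0]) {
  cube([44, 66, 2118]);
  translate([303, 0, 0]) cube([44, 66, 2118]);
  translate([44, 0, 244]) cube([259, 66, 25]);
  translate([44, 0, 534]) cube([259, 66, 25]);
  translate([44, 0, 824]) cube([259, 66, 25]);
  translate([44, 0, 1114]) cube([259, 66, 25]);
  translate([44, 0, 1404]) cube([259, 66, 25]);
  translate([44, 0, 1694]) cube([259, 66, 25]);
  translate([44, 0, 1984]) cube([259, 66, 25]);
}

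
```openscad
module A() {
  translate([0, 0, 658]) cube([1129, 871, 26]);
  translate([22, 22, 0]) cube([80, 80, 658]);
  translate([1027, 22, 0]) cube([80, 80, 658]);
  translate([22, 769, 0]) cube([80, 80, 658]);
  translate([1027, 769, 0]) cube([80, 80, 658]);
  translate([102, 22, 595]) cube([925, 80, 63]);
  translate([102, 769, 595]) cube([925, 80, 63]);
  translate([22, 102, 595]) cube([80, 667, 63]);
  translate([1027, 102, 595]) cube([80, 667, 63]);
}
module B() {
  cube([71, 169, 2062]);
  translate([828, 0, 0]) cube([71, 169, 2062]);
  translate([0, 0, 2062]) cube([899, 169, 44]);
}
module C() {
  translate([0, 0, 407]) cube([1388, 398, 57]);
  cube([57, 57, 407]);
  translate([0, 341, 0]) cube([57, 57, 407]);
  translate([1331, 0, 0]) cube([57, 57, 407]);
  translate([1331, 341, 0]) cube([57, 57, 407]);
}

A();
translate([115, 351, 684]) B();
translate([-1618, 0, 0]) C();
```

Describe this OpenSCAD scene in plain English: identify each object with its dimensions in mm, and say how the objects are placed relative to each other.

A is a table: top 1129 mm (x) × 871 mm (y), 26 mm thick, upper face at z = 684 mm, on four 80×80 mm square legs, each inset 22 mm from the nearest pair of top edges, running from z = 0 to the bottom of the top. Four apron rails, 80 mm thick and 63 mm tall, run between adjacent legs with their top edges flush with the underside of the top and their outer faces flush with the legs' outer faces.

B is a door frame. The clear opening is 757 mm wide and 2062 mm high. Two 71 mm wide jambs, 169 mm deep, stand either side of the opening from the floor to the top of the opening. A 44 mm thick head sits across the top of both jambs, spanning the full outside width of the frame.

C is a bench: a 1388×398 mm seat slab, 57 mm thick, top at z = 464 mm, on four 57×57 mm square legs flush with the seat corners and standing on z = 0.

The door frame is on top of the table, centred. The bench is on the floor beside the table on its −x side.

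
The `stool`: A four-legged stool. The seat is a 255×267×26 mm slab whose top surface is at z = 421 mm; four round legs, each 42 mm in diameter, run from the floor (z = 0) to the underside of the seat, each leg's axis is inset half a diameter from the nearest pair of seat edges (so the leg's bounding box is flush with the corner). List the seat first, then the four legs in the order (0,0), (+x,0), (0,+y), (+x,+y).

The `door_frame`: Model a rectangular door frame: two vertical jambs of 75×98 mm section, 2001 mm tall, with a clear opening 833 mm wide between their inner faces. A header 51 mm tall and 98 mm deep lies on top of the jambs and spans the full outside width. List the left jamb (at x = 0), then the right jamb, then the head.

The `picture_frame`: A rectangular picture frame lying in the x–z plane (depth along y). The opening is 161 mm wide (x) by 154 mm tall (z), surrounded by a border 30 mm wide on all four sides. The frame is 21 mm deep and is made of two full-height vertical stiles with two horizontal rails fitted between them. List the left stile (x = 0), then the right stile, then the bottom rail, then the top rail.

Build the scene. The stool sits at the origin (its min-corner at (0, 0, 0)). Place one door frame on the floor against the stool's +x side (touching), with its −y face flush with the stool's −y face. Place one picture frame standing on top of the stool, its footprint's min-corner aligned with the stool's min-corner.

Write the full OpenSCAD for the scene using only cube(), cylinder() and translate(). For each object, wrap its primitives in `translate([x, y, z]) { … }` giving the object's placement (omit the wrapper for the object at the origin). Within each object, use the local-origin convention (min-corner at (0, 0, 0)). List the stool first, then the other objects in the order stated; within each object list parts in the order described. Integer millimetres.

translate([0, 0, 395]) cube([255, 267, 26]);
translate([21, 21, 0]) cylinder(h = 395, r = 21);
translate([234, 21, 0]) cylinder(h = 395, r = 21);
translate([21, 246, 0]) cylinder(h = 395, r = 21);
translate([234, 246, 0]) cylinder(h = 395, r = 21);
translate([255, 0, 0]) {
  cube([75, 98, 2001]);
  translate([908, 0, 0]) cube([75, 98, 2001]);
  translate([0, 0, 2001]) cube([983, 98, 51]);
}
translate([0, 0, 421]) {
  cube([30, 21, 214]);
  translate([191, 0, 0]) cube([30, 21, 214]);
  translate([30, 0, 0]) cube([161, 21, 30]);
  translate([30, 0, 184]) cube([161, 21, 30]);
}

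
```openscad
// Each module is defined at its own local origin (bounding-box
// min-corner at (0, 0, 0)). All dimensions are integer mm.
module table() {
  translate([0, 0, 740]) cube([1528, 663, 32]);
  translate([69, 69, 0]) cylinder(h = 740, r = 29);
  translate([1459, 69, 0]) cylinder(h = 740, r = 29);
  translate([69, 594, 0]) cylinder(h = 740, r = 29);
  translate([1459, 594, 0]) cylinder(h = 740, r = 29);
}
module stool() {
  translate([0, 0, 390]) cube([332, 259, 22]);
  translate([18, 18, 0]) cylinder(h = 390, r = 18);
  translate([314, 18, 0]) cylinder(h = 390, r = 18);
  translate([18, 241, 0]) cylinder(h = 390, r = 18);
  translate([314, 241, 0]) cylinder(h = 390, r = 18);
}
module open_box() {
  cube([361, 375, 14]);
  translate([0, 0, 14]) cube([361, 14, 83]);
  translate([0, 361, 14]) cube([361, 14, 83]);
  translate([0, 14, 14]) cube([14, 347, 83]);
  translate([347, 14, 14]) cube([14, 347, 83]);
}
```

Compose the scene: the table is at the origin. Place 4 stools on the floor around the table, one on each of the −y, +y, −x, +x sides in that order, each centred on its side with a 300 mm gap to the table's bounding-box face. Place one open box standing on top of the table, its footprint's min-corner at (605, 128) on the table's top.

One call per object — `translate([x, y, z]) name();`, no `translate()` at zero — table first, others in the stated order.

table();
translate([598, -559, 0]) stool();
translate([598, 963, 0]) stool();
translate([-632, 202, 0]) stool();
translate([1828, 202, 0]) stool();
translate([605, 128, 772]) open_box();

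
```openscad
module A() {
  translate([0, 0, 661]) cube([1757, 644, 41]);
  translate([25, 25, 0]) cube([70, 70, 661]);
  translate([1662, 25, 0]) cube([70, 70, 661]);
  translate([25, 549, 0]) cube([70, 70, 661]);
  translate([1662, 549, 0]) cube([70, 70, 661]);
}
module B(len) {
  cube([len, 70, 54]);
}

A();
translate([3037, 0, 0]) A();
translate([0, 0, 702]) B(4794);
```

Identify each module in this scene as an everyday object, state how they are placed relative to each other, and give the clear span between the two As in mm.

Second table starts at x = 3037; first ends at x = 1757; clear span = 3037 − 1757 = 1280 mm.

A is a table. B is a beam. A beam spans the tops of two tables. The clear span between the two tables is 1280 mm.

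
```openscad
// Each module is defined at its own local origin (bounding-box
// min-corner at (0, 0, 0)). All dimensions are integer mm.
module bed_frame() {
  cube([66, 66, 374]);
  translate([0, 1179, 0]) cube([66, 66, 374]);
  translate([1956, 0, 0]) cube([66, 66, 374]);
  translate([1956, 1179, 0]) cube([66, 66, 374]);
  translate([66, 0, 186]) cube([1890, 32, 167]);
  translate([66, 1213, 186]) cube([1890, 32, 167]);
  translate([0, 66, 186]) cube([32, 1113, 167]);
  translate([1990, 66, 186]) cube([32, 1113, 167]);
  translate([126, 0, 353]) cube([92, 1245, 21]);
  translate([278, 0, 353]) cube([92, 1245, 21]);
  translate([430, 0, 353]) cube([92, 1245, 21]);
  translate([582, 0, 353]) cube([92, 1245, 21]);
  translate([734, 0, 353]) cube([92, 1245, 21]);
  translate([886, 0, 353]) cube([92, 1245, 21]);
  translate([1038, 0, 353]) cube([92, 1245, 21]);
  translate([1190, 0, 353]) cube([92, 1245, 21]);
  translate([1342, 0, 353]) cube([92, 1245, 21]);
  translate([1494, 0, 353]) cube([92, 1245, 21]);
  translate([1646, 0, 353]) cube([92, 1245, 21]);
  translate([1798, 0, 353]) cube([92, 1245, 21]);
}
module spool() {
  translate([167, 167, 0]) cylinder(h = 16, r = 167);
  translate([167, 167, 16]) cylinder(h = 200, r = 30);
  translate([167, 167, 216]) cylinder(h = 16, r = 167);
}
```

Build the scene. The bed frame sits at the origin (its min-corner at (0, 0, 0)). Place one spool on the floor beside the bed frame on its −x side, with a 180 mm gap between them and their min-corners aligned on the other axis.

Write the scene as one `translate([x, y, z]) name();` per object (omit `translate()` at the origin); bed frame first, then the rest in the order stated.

bed_frame();
translate([-514, 0, 0]) spool();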